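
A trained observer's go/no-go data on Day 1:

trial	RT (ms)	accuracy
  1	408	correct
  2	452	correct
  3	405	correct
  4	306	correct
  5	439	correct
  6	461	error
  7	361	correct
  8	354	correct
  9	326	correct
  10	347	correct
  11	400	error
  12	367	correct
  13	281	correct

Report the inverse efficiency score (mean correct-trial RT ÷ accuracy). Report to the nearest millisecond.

435 ms

Correct trials (n=11): 408, 452, 405, 306, 439, 361, 354, 326, 347, 367, 281
Mean correct RT = 4046/11 = 367.8182 ms
Proportion correct = 11/13
IES = 367.8182 / (11/13) = 434.694 ms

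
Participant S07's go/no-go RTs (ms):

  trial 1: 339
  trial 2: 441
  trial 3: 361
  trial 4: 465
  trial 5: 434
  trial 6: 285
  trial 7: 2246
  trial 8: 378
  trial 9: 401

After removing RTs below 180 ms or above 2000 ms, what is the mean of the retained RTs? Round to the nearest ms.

Excluded: 2246
Retained (n=8): Σ = 3104
Mean = 3104/8 = 388.0000

388 ms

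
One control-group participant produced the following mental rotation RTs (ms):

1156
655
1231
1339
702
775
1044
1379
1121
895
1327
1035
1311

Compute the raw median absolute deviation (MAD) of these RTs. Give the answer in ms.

206 ms

Sorted: 655, 702, 775, 895, 1035, 1044, 1121, 1156, 1231, 1311, 1327, 1339, 1379 → median = 1121
|x − 1121|: 35, 466, 110, 218, 419, 346, 77, 258, 0, 226, 206, 86, 190
Sorted deviations: 0, 35, 77, 86, 110, 190, 206, 218, 226, 258, 346, 419, 466 → MAD = 206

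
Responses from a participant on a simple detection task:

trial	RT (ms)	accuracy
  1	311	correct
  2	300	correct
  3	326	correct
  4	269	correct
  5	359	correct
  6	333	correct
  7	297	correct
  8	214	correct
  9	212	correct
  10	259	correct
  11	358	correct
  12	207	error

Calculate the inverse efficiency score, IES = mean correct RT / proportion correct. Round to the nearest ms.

321 ms

Correct trials (n=11): 311, 300, 326, 269, 359, 333, 297, 214, 212, 259, 358
Mean correct RT = 3238/11 = 294.3636 ms
Proportion correct = 11/12
IES = 294.3636 / (11/12) = 321.124 ms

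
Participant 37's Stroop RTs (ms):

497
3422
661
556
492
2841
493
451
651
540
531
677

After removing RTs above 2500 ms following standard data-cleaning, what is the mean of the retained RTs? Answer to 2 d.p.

Excluded: 2841, 3422
Retained (n=10): Σ = 5549
Mean = 5549/10 = 554.9000

554.90 ms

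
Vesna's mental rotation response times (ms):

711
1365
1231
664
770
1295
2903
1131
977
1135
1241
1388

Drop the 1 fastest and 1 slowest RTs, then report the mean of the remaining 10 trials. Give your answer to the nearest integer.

Sorted: 664, 711, 770, 977, 1131, 1135, 1231, 1241, 1295, 1365, 1388, 2903
Drop lowest 1 (664) and highest 1 (2903)
Remaining (n=10): Σ = 11244, mean = 11244/10 = 1124.400

1124 ms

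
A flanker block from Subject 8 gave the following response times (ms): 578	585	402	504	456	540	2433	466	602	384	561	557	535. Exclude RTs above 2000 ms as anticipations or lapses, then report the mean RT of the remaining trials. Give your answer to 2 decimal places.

Excluded: 2433
Retained (n=12): Σ = 6170
Mean = 6170/12 = 514.1667

514.17 ms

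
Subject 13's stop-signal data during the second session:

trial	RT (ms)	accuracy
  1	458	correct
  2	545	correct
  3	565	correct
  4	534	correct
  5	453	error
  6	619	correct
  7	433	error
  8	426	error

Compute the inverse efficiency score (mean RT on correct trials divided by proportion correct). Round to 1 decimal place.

870.7 ms

Correct trials (n=5): 458, 545, 565, 534, 619
Mean correct RT = 2721/5 = 544.2000 ms
Proportion correct = 5/8
IES = 544.2000 / (5/8) = 870.720 ms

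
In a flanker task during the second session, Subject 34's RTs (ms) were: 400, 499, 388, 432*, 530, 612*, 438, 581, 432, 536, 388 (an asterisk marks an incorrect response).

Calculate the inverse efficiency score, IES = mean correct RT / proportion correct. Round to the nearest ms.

Correct trials (n=9): 400, 499, 388, 530, 438, 581, 432, 536, 388
Mean correct RT = 4192/9 = 465.7778 ms
Proportion correct = 9/11
IES = 465.7778 / (9/11) = 569.284 ms

569 ms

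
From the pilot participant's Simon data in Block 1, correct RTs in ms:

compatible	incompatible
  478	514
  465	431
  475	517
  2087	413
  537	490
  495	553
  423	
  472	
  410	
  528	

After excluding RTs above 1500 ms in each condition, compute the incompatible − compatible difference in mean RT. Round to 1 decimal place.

10.4 ms

compatible: exclude 2087
M(compatible) = 4283/9 = 475.889
M(incompatible) = 2918/6 = 486.333
Difference = 486.333 − 475.889 = 10.444 ms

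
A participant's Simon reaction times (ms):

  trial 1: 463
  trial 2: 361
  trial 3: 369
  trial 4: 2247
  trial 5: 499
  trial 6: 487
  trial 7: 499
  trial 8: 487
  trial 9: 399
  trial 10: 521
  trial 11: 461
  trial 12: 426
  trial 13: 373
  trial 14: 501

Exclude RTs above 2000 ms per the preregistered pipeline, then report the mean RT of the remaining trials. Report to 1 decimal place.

449.7 ms

Excluded: 2247
Retained (n=13): Σ = 5846
Mean = 5846/13 = 449.6923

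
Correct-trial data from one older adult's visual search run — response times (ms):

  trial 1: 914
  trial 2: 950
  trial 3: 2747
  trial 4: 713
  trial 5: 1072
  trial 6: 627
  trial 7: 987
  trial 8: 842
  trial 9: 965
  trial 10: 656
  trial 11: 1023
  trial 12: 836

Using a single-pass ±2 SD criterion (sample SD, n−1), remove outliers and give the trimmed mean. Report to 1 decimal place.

871.4 ms

n = 12, ΣRT = 12332, M = 1027.667
Σ(x−M)² = 3451520.67; s = √(3451520.67/11) = 560.156
Cutoffs: 1027.667 ± 2·560.156 → [-92.6, 2148.0]
Outside: 2747 → excluded.
Retained (n=11): Σ = 9585, mean = 9585/11 = 871.364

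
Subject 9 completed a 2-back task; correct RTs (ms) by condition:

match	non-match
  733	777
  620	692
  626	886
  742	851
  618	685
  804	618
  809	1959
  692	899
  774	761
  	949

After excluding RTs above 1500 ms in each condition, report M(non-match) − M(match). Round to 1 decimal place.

77.8 ms

non-match: exclude 1959
M(match) = 6418/9 = 713.111
M(non-match) = 7118/9 = 790.889
Difference = 790.889 − 713.111 = 77.778 ms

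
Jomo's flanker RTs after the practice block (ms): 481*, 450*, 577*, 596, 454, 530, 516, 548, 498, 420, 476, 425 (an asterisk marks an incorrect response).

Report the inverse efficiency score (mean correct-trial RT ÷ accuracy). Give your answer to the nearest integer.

661 ms

Correct trials (n=9): 596, 454, 530, 516, 548, 498, 420, 476, 425
Mean correct RT = 4463/9 = 495.8889 ms
Proportion correct = 9/12
IES = 495.8889 / (9/12) = 661.185 ms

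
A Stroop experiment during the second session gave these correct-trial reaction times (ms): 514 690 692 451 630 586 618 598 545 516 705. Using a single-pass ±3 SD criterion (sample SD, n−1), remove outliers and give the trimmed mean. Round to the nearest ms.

595 ms

n = 11, ΣRT = 6545, M = 595.000
Σ(x−M)² = 68416.00; s = √(68416.00/10) = 82.714
Cutoffs: 595.000 ± 3·82.714 → [346.9, 843.1]
No RTs fall outside the cutoffs; all 11 retained. Mean = 6545/11 = 595.000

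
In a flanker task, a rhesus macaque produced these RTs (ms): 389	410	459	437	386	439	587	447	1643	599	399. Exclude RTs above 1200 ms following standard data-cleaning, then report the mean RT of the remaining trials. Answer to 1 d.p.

Excluded: 1643
Retained (n=10): Σ = 4552
Mean = 4552/10 = 455.2000

455.2 ms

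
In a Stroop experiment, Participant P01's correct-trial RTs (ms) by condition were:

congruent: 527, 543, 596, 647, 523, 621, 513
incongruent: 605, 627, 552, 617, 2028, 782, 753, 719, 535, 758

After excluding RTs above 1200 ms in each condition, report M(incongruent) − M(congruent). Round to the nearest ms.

incongruent: exclude 2028
M(congruent) = 3970/7 = 567.143
M(incongruent) = 5948/9 = 660.889
Difference = 660.889 − 567.143 = 93.746 ms

94 ms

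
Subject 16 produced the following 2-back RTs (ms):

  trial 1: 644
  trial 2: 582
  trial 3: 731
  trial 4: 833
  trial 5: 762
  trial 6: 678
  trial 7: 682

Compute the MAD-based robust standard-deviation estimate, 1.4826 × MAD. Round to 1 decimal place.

Sorted: 582, 644, 678, 682, 731, 762, 833 → median = 682
|x − 682| sorted: 0, 4, 38, 49, 80, 100, 151 → MAD = 49
Robust SD ≈ 1.4826 × 49 = 72.647

72.6 ms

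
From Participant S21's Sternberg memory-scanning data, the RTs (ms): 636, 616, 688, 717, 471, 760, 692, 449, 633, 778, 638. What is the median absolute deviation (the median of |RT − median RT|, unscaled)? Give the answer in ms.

54 ms

Sorted: 449, 471, 616, 633, 636, 638, 688, 692, 717, 760, 778 → median = 638
|x − 638|: 2, 22, 50, 79, 167, 122, 54, 189, 5, 140, 0
Sorted deviations: 0, 2, 5, 22, 50, 54, 79, 122, 140, 167, 189 → MAD = 54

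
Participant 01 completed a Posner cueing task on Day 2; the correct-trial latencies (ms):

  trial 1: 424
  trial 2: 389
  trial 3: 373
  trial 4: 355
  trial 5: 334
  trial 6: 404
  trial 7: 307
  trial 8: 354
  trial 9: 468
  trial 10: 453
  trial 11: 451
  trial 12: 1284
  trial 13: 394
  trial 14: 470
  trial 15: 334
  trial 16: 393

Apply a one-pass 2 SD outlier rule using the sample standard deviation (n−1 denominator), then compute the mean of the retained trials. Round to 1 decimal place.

393.5 ms

n = 16, ΣRT = 7187, M = 449.188
Σ(x−M)² = 780708.44; s = √(780708.44/15) = 228.139
Cutoffs: 449.188 ± 2·228.139 → [-7.1, 905.5]
Outside: 1284 → excluded.
Retained (n=15): Σ = 5903, mean = 5903/15 = 393.533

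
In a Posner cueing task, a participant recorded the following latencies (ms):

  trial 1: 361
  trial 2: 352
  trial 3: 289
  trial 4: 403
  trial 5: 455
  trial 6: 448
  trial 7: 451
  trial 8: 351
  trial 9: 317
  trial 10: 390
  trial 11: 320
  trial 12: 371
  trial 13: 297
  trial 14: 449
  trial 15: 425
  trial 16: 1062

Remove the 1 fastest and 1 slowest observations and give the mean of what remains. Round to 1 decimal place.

385.0 ms

Sorted: 289, 297, 317, 320, 351, 352, 361, 371, 390, 403, 425, 448, 449, 451, 455, 1062
Drop lowest 1 (289) and highest 1 (1062)
Remaining (n=14): Σ = 5390, mean = 5390/14 = 385.000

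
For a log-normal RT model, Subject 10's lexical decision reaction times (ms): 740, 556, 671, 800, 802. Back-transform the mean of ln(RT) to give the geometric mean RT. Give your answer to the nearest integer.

707 ms

ln(RT): 6.6067, 6.3208, 6.5088, 6.6846, 6.6871
Mean ln(RT) = 32.8079/5 = 6.56158
Geometric mean = exp(6.56158) = 707.39 ms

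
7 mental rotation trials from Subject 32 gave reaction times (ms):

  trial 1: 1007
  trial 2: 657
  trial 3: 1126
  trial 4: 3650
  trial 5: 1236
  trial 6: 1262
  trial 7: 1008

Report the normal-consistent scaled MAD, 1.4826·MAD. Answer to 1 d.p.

Sorted: 657, 1007, 1008, 1126, 1236, 1262, 3650 → median = 1126
|x − 1126| sorted: 0, 110, 118, 119, 136, 469, 2524 → MAD = 119
Robust SD ≈ 1.4826 × 119 = 176.429

176.4 ms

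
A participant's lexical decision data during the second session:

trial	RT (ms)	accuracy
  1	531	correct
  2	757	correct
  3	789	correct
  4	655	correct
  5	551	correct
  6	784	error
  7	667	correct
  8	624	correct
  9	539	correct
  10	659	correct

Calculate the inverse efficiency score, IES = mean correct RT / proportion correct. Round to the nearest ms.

Correct trials (n=9): 531, 757, 789, 655, 551, 667, 624, 539, 659
Mean correct RT = 5772/9 = 641.3333 ms
Proportion correct = 9/10
IES = 641.3333 / (9/10) = 712.593 ms

713 ms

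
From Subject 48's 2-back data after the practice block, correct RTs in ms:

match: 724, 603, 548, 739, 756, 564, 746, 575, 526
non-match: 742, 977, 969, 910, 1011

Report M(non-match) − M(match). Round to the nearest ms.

279 ms

M(match) = 5781/9 = 642.333
M(non-match) = 4609/5 = 921.800
Difference = 921.800 − 642.333 = 279.467 ms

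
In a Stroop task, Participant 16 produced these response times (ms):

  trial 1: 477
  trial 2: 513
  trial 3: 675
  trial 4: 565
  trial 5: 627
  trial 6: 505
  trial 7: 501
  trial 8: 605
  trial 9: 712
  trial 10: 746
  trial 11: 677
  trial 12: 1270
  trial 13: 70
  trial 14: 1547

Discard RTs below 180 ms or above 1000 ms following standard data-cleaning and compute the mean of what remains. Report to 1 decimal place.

600.3 ms

Excluded: 70, 1270, 1547
Retained (n=11): Σ = 6603
Mean = 6603/11 = 600.2727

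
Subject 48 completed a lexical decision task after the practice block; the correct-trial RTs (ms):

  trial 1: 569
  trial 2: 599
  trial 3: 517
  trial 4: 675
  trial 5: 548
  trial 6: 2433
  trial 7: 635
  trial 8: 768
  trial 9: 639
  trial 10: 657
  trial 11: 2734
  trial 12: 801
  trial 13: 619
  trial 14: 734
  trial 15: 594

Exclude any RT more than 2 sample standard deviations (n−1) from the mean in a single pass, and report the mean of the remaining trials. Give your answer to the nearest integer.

643 ms

n = 15, ΣRT = 13522, M = 901.467
Σ(x−M)² = 6659765.73; s = √(6659765.73/14) = 689.708
Cutoffs: 901.467 ± 2·689.708 → [-477.9, 2280.9]
Outside: 2433, 2734 → excluded.
Retained (n=13): Σ = 8355, mean = 8355/13 = 642.692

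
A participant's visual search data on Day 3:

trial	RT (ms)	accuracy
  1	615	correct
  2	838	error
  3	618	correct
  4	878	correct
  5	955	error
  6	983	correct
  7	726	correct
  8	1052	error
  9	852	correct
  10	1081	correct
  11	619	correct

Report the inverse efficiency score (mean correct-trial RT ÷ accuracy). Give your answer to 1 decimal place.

1095.2 ms

Correct trials (n=8): 615, 618, 878, 983, 726, 852, 1081, 619
Mean correct RT = 6372/8 = 796.5000 ms
Proportion correct = 8/11
IES = 796.5000 / (8/11) = 1095.188 ms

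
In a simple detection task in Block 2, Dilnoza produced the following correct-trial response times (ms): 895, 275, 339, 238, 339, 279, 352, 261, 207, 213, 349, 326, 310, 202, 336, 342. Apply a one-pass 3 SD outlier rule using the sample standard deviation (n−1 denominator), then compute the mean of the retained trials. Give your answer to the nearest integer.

n = 16, ΣRT = 5263, M = 328.938
Σ(x−M)² = 384862.94; s = √(384862.94/15) = 160.180
Cutoffs: 328.938 ± 3·160.180 → [-151.6, 809.5]
Outside: 895 → excluded.
Retained (n=15): Σ = 4368, mean = 4368/15 = 291.200

291 ms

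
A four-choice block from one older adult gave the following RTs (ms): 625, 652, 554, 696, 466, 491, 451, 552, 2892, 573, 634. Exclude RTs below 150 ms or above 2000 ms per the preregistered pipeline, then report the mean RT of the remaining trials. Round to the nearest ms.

Excluded: 2892
Retained (n=10): Σ = 5694
Mean = 5694/10 = 569.4000

569 ms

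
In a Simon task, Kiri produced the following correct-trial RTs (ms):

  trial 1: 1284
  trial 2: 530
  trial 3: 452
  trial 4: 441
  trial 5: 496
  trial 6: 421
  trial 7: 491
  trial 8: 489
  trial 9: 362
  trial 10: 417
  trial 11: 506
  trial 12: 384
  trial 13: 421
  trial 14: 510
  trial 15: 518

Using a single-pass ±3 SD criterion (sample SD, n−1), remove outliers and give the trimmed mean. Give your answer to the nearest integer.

460 ms

n = 15, ΣRT = 7722, M = 514.800
Σ(x−M)² = 670604.40; s = √(670604.40/14) = 218.861
Cutoffs: 514.800 ± 3·218.861 → [-141.8, 1171.4]
Outside: 1284 → excluded.
Retained (n=14): Σ = 6438, mean = 6438/14 = 459.857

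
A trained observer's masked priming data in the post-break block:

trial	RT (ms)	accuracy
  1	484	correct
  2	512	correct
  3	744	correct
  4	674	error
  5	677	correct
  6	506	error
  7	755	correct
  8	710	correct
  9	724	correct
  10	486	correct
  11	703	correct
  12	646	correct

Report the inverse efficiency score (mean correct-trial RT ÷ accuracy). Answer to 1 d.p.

Correct trials (n=10): 484, 512, 744, 677, 755, 710, 724, 486, 703, 646
Mean correct RT = 6441/10 = 644.1000 ms
Proportion correct = 10/12
IES = 644.1000 / (10/12) = 772.920 ms

772.9 ms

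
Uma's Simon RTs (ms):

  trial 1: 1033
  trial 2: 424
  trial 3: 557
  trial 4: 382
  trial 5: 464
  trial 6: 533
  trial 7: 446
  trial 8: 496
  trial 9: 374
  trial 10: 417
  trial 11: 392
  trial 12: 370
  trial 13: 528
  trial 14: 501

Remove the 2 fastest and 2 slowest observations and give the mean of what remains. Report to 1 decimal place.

Sorted: 370, 374, 382, 392, 417, 424, 446, 464, 496, 501, 528, 533, 557, 1033
Drop lowest 2 (370, 374) and highest 2 (557, 1033)
Remaining (n=10): Σ = 4583, mean = 4583/10 = 458.300

458.3 ms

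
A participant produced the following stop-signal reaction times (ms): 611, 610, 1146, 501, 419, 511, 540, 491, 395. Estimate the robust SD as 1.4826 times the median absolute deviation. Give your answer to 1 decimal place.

136.4 ms

Sorted: 395, 419, 491, 501, 511, 540, 610, 611, 1146 → median = 511
|x − 511| sorted: 0, 10, 20, 29, 92, 99, 100, 116, 635 → MAD = 92
Robust SD ≈ 1.4826 × 92 = 136.399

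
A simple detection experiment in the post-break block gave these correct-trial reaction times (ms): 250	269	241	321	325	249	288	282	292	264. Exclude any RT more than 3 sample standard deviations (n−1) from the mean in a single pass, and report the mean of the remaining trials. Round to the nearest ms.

n = 10, ΣRT = 2781, M = 278.100
Σ(x−M)² = 7640.90; s = √(7640.90/9) = 29.137
Cutoffs: 278.100 ± 3·29.137 → [190.7, 365.5]
No RTs fall outside the cutoffs; all 10 retained. Mean = 2781/10 = 278.100

278 ms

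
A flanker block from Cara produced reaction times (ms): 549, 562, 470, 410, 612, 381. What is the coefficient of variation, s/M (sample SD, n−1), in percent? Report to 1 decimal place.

n = 6, Σ = 2984, M = 497.3333
Σ(x−M)² = 41907.333; s = √(41907.333/5) = 91.5504
CV = 91.5504 / 497.3333 = 0.18408 = 18.408%

18.4%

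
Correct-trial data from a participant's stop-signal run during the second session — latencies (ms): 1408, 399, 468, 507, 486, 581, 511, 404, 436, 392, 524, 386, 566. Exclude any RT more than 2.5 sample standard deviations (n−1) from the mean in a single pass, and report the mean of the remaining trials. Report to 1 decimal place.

471.7 ms

n = 13, ΣRT = 7068, M = 543.692
Σ(x−M)² = 860702.77; s = √(860702.77/12) = 267.816
Cutoffs: 543.692 ± 2.5·267.816 → [-125.8, 1213.2]
Outside: 1408 → excluded.
Retained (n=12): Σ = 5660, mean = 5660/12 = 471.667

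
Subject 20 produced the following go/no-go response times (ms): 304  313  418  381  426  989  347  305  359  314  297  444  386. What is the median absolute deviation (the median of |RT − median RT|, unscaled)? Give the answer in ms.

54 ms

Sorted: 297, 304, 305, 313, 314, 347, 359, 381, 386, 418, 426, 444, 989 → median = 359
|x − 359|: 55, 46, 59, 22, 67, 630, 12, 54, 0, 45, 62, 85, 27
Sorted deviations: 0, 12, 22, 27, 45, 46, 54, 55, 59, 62, 67, 85, 630 → MAD = 54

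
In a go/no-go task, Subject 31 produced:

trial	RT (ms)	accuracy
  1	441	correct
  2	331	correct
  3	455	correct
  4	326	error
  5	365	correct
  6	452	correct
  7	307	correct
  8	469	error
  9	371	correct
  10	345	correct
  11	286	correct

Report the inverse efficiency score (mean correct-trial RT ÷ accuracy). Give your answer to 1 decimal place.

455.3 ms

Correct trials (n=9): 441, 331, 455, 365, 452, 307, 371, 345, 286
Mean correct RT = 3353/9 = 372.5556 ms
Proportion correct = 9/11
IES = 372.5556 / (9/11) = 455.346 ms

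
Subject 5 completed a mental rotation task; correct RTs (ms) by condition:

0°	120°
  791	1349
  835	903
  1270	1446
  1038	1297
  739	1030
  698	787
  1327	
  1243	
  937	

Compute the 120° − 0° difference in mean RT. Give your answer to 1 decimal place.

148.9 ms

M(0°) = 8878/9 = 986.444
M(120°) = 6812/6 = 1135.333
Difference = 1135.333 − 986.444 = 148.889 ms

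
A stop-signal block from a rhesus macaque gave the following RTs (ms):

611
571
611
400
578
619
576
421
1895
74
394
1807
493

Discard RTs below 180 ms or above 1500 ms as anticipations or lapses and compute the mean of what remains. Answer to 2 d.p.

527.40 ms

Excluded: 74, 1807, 1895
Retained (n=10): Σ = 5274
Mean = 5274/10 = 527.4000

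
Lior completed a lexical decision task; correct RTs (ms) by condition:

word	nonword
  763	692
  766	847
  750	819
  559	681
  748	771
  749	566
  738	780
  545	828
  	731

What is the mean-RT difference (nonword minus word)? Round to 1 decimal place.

M(word) = 5618/8 = 702.250
M(nonword) = 6715/9 = 746.111
Difference = 746.111 − 702.250 = 43.861 ms

43.9 ms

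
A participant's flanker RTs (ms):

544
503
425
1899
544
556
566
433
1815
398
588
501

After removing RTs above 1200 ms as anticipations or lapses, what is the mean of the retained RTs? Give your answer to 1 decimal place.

Excluded: 1815, 1899
Retained (n=10): Σ = 5058
Mean = 5058/10 = 505.8000

505.8 ms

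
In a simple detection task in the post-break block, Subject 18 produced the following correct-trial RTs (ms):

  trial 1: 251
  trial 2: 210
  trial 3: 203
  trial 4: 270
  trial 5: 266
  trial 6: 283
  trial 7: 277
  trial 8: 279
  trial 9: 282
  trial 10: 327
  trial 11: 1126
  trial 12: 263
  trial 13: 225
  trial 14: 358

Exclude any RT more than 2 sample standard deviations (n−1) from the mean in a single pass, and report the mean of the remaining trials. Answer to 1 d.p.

268.8 ms

n = 14, ΣRT = 4620, M = 330.000
Σ(x−M)² = 704312.00; s = √(704312.00/13) = 232.761
Cutoffs: 330.000 ± 2·232.761 → [-135.5, 795.5]
Outside: 1126 → excluded.
Retained (n=13): Σ = 3494, mean = 3494/13 = 268.769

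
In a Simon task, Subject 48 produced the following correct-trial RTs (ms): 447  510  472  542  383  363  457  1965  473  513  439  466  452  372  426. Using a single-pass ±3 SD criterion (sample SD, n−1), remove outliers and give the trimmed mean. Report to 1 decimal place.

n = 15, ΣRT = 8280, M = 552.000
Σ(x−M)² = 2175368.00; s = √(2175368.00/14) = 394.187
Cutoffs: 552.000 ± 3·394.187 → [-630.6, 1734.6]
Outside: 1965 → excluded.
Retained (n=14): Σ = 6315, mean = 6315/14 = 451.071

451.1 ms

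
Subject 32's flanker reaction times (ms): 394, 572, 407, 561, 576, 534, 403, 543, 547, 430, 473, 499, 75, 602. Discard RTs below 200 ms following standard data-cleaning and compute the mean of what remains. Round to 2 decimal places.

Excluded: 75
Retained (n=13): Σ = 6541
Mean = 6541/13 = 503.1538

503.15 ms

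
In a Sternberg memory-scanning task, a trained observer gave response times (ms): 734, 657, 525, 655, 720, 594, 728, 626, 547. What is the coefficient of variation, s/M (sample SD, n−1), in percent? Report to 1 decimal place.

12.0%

n = 9, Σ = 5786, M = 642.8889
Σ(x−M)² = 47604.889; s = √(47604.889/8) = 77.1402
CV = 77.1402 / 642.8889 = 0.11999 = 11.999%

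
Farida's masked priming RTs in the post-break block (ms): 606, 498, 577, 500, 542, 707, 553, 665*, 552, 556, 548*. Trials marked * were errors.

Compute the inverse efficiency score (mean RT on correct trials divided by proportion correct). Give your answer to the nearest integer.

691 ms

Correct trials (n=9): 606, 498, 577, 500, 542, 707, 553, 552, 556
Mean correct RT = 5091/9 = 565.6667 ms
Proportion correct = 9/11
IES = 565.6667 / (9/11) = 691.370 ms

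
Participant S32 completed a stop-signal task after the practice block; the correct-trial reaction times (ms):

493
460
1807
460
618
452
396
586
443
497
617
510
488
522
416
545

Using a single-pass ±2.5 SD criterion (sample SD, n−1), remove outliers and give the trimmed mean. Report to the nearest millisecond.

n = 16, ΣRT = 9310, M = 581.875
Σ(x−M)² = 1665437.75; s = √(1665437.75/15) = 333.210
Cutoffs: 581.875 ± 2.5·333.210 → [-251.2, 1414.9]
Outside: 1807 → excluded.
Retained (n=15): Σ = 7503, mean = 7503/15 = 500.200

500 ms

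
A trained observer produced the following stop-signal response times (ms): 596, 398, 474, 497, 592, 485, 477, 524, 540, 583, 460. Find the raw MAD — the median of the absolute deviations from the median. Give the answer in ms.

Sorted: 398, 460, 474, 477, 485, 497, 524, 540, 583, 592, 596 → median = 497
|x − 497|: 99, 99, 23, 0, 95, 12, 20, 27, 43, 86, 37
Sorted deviations: 0, 12, 20, 23, 27, 37, 43, 86, 95, 99, 99 → MAD = 37

37 ms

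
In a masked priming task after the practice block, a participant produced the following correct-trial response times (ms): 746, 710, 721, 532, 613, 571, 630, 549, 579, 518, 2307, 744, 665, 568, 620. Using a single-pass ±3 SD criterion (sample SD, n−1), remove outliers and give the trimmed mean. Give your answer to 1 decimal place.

626.1 ms

n = 15, ΣRT = 11073, M = 738.200
Σ(x−M)² = 2718102.40; s = √(2718102.40/14) = 440.625
Cutoffs: 738.200 ± 3·440.625 → [-583.7, 2060.1]
Outside: 2307 → excluded.
Retained (n=14): Σ = 8766, mean = 8766/14 = 626.143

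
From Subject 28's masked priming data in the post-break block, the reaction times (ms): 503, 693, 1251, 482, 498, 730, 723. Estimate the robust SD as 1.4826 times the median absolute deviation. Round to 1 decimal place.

Sorted: 482, 498, 503, 693, 723, 730, 1251 → median = 693
|x − 693| sorted: 0, 30, 37, 190, 195, 211, 558 → MAD = 190
Robust SD ≈ 1.4826 × 190 = 281.694

281.7 ms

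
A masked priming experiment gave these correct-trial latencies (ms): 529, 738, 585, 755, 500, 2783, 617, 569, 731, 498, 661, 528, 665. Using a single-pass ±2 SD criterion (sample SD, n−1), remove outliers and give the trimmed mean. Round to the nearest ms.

n = 13, ΣRT = 10159, M = 781.462
Σ(x−M)² = 4437701.23; s = √(4437701.23/12) = 608.119
Cutoffs: 781.462 ± 2·608.119 → [-434.8, 1997.7]
Outside: 2783 → excluded.
Retained (n=12): Σ = 7376, mean = 7376/12 = 614.667

615 ms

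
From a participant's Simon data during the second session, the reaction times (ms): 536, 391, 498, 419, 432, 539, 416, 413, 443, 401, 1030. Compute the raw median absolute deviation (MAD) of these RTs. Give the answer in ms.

31 ms

Sorted: 391, 401, 413, 416, 419, 432, 443, 498, 536, 539, 1030 → median = 432
|x − 432|: 104, 41, 66, 13, 0, 107, 16, 19, 11, 31, 598
Sorted deviations: 0, 11, 13, 16, 19, 31, 41, 66, 104, 107, 598 → MAD = 31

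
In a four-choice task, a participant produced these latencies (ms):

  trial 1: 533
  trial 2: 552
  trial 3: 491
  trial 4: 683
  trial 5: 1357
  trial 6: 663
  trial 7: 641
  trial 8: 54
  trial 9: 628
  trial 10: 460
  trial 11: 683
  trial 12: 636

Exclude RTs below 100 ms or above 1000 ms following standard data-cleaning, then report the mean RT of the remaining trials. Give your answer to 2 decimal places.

Excluded: 54, 1357
Retained (n=10): Σ = 5970
Mean = 5970/10 = 597.0000

597.00 ms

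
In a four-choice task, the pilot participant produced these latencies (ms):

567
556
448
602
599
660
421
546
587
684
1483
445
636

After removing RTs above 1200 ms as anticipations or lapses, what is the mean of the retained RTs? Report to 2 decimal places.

562.58 ms

Excluded: 1483
Retained (n=12): Σ = 6751
Mean = 6751/12 = 562.5833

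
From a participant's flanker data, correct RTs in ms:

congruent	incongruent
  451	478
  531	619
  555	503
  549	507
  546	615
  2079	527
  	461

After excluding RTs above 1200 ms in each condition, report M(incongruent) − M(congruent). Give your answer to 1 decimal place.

congruent: exclude 2079
M(congruent) = 2632/5 = 526.400
M(incongruent) = 3710/7 = 530.000
Difference = 530.000 − 526.400 = 3.600 ms

3.6 ms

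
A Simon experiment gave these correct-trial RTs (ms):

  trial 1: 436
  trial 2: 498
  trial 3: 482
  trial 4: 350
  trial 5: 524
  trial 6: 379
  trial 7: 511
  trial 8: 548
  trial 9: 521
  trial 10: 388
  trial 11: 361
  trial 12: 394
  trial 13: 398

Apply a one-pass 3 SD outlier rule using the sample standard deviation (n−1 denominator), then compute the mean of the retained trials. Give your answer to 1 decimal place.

445.4 ms

n = 13, ΣRT = 5790, M = 445.385
Σ(x−M)² = 59735.08; s = √(59735.08/12) = 70.554
Cutoffs: 445.385 ± 3·70.554 → [233.7, 657.0]
No RTs fall outside the cutoffs; all 13 retained. Mean = 5790/13 = 445.385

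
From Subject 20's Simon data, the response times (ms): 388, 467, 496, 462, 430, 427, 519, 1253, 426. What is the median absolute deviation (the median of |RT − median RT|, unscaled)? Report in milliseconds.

35 ms

Sorted: 388, 426, 427, 430, 462, 467, 496, 519, 1253 → median = 462
|x − 462|: 74, 5, 34, 0, 32, 35, 57, 791, 36
Sorted deviations: 0, 5, 32, 34, 35, 36, 57, 74, 791 → MAD = 35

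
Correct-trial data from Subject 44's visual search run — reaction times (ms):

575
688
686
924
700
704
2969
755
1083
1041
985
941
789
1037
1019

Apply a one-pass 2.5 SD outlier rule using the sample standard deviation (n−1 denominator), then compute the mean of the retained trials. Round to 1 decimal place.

n = 15, ΣRT = 14896, M = 993.067
Σ(x−M)² = 4554748.93; s = √(4554748.93/14) = 570.385
Cutoffs: 993.067 ± 2.5·570.385 → [-432.9, 2419.0]
Outside: 2969 → excluded.
Retained (n=14): Σ = 11927, mean = 11927/14 = 851.929

851.9 ms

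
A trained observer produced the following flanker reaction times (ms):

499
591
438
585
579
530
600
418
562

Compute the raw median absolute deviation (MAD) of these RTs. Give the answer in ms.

Sorted: 418, 438, 499, 530, 562, 579, 585, 591, 600 → median = 562
|x − 562|: 63, 29, 124, 23, 17, 32, 38, 144, 0
Sorted deviations: 0, 17, 23, 29, 32, 38, 63, 124, 144 → MAD = 32

32 ms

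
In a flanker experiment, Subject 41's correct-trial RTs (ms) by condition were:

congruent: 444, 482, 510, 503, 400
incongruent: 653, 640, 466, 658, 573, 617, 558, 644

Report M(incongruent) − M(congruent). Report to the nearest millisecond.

133 ms

M(congruent) = 2339/5 = 467.800
M(incongruent) = 4809/8 = 601.125
Difference = 601.125 − 467.800 = 133.325 ms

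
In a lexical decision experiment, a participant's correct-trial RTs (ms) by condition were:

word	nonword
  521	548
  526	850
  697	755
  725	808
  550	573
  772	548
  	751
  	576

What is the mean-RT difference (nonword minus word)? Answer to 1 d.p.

44.3 ms

M(word) = 3791/6 = 631.833
M(nonword) = 5409/8 = 676.125
Difference = 676.125 − 631.833 = 44.292 ms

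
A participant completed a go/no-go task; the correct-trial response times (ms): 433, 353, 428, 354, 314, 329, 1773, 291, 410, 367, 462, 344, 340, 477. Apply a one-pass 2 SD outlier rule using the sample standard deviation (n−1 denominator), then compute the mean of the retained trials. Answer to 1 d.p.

377.1 ms

n = 14, ΣRT = 6675, M = 476.786
Σ(x−M)² = 1850798.36; s = √(1850798.36/13) = 377.318
Cutoffs: 476.786 ± 2·377.318 → [-277.9, 1231.4]
Outside: 1773 → excluded.
Retained (n=13): Σ = 4902, mean = 4902/13 = 377.077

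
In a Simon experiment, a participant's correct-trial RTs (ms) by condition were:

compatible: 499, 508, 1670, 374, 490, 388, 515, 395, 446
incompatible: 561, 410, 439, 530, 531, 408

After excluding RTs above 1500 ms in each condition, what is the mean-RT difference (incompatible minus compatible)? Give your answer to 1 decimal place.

28.0 ms

compatible: exclude 1670
M(compatible) = 3615/8 = 451.875
M(incompatible) = 2879/6 = 479.833
Difference = 479.833 − 451.875 = 27.958 ms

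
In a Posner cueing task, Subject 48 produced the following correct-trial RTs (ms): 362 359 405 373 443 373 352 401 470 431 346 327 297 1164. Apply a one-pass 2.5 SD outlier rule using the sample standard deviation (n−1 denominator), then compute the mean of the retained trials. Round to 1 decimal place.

n = 14, ΣRT = 6103, M = 435.929
Σ(x−M)² = 599100.93; s = √(599100.93/13) = 214.673
Cutoffs: 435.929 ± 2.5·214.673 → [-100.8, 972.6]
Outside: 1164 → excluded.
Retained (n=13): Σ = 4939, mean = 4939/13 = 379.923

379.9 ms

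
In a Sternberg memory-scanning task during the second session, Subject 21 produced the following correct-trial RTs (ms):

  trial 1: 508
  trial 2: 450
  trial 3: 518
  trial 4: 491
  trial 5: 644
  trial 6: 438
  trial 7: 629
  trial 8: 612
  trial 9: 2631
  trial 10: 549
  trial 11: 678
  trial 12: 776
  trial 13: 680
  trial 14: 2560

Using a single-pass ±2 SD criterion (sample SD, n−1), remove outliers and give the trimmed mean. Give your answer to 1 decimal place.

n = 14, ΣRT = 12164, M = 868.857
Σ(x−M)² = 7079377.71; s = √(7079377.71/13) = 737.948
Cutoffs: 868.857 ± 2·737.948 → [-607.0, 2344.8]
Outside: 2560, 2631 → excluded.
Retained (n=12): Σ = 6973, mean = 6973/12 = 581.083

581.1 ms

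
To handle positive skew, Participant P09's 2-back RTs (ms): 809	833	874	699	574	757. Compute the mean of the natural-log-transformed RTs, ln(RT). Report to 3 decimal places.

ln(RT): 6.6958, 6.7250, 6.7731, 6.5497, 6.3526, 6.6294
Σ ln(RT) = 39.7256
Mean = 39.7256/6 = 6.62093

6.621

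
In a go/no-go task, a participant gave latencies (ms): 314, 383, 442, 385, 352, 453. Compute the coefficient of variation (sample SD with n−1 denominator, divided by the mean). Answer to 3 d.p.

0.136

n = 6, Σ = 2329, M = 388.1667
Σ(x−M)² = 13946.833; s = √(13946.833/5) = 52.8145
CV = 52.8145 / 388.1667 = 0.13606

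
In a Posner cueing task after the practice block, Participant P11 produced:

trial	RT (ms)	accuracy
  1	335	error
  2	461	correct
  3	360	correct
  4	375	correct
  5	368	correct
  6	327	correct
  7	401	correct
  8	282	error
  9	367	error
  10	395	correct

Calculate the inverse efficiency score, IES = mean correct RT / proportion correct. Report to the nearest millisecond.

Correct trials (n=7): 461, 360, 375, 368, 327, 401, 395
Mean correct RT = 2687/7 = 383.8571 ms
Proportion correct = 7/10
IES = 383.8571 / (7/10) = 548.367 ms

548 ms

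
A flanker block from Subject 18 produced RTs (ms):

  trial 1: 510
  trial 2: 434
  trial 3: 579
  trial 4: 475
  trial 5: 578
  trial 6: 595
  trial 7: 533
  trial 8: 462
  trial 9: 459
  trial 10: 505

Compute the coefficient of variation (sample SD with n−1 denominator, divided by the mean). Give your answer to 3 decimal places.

n = 10, Σ = 5130, M = 513.0000
Σ(x−M)² = 28980.000; s = √(28980.000/9) = 56.7450
CV = 56.7450 / 513.0000 = 0.11061

0.111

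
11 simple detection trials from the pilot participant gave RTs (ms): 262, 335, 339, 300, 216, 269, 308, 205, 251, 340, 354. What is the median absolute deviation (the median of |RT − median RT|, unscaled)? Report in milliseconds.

Sorted: 205, 216, 251, 262, 269, 300, 308, 335, 339, 340, 354 → median = 300
|x − 300|: 38, 35, 39, 0, 84, 31, 8, 95, 49, 40, 54
Sorted deviations: 0, 8, 31, 35, 38, 39, 40, 49, 54, 84, 95 → MAD = 39

39 ms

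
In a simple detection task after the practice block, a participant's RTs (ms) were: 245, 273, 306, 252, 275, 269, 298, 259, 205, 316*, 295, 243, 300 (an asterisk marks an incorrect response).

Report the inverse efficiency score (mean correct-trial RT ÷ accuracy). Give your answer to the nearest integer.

291 ms

Correct trials (n=12): 245, 273, 306, 252, 275, 269, 298, 259, 205, 295, 243, 300
Mean correct RT = 3220/12 = 268.3333 ms
Proportion correct = 12/13
IES = 268.3333 / (12/13) = 290.694 ms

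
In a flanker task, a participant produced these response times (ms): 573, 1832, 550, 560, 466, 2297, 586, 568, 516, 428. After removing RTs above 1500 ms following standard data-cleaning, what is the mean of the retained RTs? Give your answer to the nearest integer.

531 ms

Excluded: 1832, 2297
Retained (n=8): Σ = 4247
Mean = 4247/8 = 530.8750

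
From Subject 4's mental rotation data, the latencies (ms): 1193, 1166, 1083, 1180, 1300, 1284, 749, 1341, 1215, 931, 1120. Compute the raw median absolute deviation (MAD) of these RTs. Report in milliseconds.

Sorted: 749, 931, 1083, 1120, 1166, 1180, 1193, 1215, 1284, 1300, 1341 → median = 1180
|x − 1180|: 13, 14, 97, 0, 120, 104, 431, 161, 35, 249, 60
Sorted deviations: 0, 13, 14, 35, 60, 97, 104, 120, 161, 249, 431 → MAD = 97

97 ms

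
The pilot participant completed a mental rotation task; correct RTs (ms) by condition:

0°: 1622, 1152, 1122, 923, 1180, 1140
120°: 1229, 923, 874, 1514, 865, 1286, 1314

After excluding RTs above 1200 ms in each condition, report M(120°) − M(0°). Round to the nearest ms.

-216 ms

0°: exclude 1622
120°: exclude 1229, 1514, 1286, 1314
M(0°) = 5517/5 = 1103.400
M(120°) = 2662/3 = 887.333
Difference = 887.333 − 1103.400 = -216.067 ms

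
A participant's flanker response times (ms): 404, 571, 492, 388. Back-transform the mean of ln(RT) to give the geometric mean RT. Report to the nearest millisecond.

ln(RT): 6.0014, 6.3474, 6.1985, 5.9610
Mean ln(RT) = 24.5083/4 = 6.12707
Geometric mean = exp(6.12707) = 458.09 ms

458 ms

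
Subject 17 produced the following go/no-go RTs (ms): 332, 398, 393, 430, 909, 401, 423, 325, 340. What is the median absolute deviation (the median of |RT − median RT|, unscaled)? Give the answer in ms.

Sorted: 325, 332, 340, 393, 398, 401, 423, 430, 909 → median = 398
|x − 398|: 66, 0, 5, 32, 511, 3, 25, 73, 58
Sorted deviations: 0, 3, 5, 25, 32, 58, 66, 73, 511 → MAD = 32

32 ms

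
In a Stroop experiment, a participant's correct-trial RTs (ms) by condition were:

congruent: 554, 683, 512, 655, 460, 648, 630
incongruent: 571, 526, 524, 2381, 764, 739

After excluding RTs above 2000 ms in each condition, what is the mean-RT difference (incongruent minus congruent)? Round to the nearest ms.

incongruent: exclude 2381
M(congruent) = 4142/7 = 591.714
M(incongruent) = 3124/5 = 624.800
Difference = 624.800 − 591.714 = 33.086 ms

33 ms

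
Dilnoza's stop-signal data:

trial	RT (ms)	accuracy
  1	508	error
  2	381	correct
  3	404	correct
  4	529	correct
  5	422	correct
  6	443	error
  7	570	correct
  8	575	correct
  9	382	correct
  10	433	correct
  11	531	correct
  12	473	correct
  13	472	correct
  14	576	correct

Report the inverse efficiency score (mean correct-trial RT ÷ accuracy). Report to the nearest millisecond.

559 ms

Correct trials (n=12): 381, 404, 529, 422, 570, 575, 382, 433, 531, 473, 472, 576
Mean correct RT = 5748/12 = 479.0000 ms
Proportion correct = 12/14
IES = 479.0000 / (12/14) = 558.833 ms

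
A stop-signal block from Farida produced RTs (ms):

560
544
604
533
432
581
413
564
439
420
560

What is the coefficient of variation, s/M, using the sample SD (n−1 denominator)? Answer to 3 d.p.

0.140

n = 11, Σ = 5650, M = 513.6364
Σ(x−M)² = 51966.545; s = √(51966.545/10) = 72.0878
CV = 72.0878 / 513.6364 = 0.14035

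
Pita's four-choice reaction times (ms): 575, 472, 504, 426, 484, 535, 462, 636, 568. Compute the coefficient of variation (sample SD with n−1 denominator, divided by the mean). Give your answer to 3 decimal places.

0.128

n = 9, Σ = 4662, M = 518.0000
Σ(x−M)² = 35030.000; s = √(35030.000/8) = 66.1721
CV = 66.1721 / 518.0000 = 0.12775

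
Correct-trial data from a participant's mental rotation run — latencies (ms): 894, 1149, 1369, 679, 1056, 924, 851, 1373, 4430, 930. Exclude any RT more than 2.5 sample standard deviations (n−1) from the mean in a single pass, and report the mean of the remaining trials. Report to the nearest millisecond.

n = 10, ΣRT = 13655, M = 1365.500
Σ(x−M)² = 10876778.50; s = √(10876778.50/9) = 1099.332
Cutoffs: 1365.500 ± 2.5·1099.332 → [-1382.8, 4113.8]
Outside: 4430 → excluded.
Retained (n=9): Σ = 9225, mean = 9225/9 = 1025.000

1025 ms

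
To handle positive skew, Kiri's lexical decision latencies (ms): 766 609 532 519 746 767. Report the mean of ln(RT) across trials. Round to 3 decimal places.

ln(RT): 6.6412, 6.4118, 6.2766, 6.2519, 6.6147, 6.6425
Σ ln(RT) = 38.8388
Mean = 38.8388/6 = 6.47313

6.473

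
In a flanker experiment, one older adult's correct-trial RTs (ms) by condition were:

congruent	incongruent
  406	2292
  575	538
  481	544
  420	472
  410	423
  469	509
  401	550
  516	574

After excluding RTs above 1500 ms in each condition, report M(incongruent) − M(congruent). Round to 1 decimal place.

incongruent: exclude 2292
M(congruent) = 3678/8 = 459.750
M(incongruent) = 3610/7 = 515.714
Difference = 515.714 − 459.750 = 55.964 ms

56.0 ms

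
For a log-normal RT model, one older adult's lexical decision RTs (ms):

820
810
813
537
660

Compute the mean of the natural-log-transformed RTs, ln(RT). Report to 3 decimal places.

ln(RT): 6.7093, 6.6970, 6.7007, 6.2860, 6.4922
Σ ln(RT) = 32.8853
Mean = 32.8853/5 = 6.57706

6.577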